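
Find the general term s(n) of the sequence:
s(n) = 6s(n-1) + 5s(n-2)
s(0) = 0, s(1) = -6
Characteristic equation: x² - 6x - 5 = 0.
Discriminant Δ = (6)² + 4·(5) = 56.
Roots r₁,₂ = (6 ± √56)/2, so r₁ = 3 + \sqrt{14}, r₂ = 3 - \sqrt{14}.
General solution: s(n) = A·r₁^n + B·r₂^n.
From the initial conditions, A + B = 0 and r₁A + r₂B = -6.
Since r₁ - r₂ = √56: A = (-6 - (0)r₂)/√56 = - \frac{3 \sqrt{14}}{14}, and B = 0 - A = \frac{3 \sqrt{14}}{14}.
So s(n) = \left(- \frac{3 \sqrt{14}}{14}\right)\left(3 + \sqrt{14}\right)^n + \left(\frac{3 \sqrt{14}}{14}\right)\left(3 - \sqrt{14}\right)^n.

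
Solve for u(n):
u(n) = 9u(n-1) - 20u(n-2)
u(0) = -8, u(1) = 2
Characteristic equation: x² - 9x + 20 = 0, which factors as (x - (5))(x - (4)) = 0.
Roots r₁ = 5, r₂ = 4 (distinct).
General solution: u(n) = A·(5)^n + B·(4)^n.
From u(0) = -8: A + B = -8.
From u(1) = 2: 5A + 4B = 2.
Solving: A = 34, B = -42.
So u(n) = - 42 \cdot 4^{n} + 34 \cdot 5^{n}.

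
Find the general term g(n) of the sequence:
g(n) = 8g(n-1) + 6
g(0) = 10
First-order linear non-homogeneous.
Homogeneous solution: g_h(n) = A·(8)^n.
Try constant particular solution g_p = K: K = 8K + 6 ⇒ K = - \frac{6}{7}.
General: g(n) = A·(8)^n - \frac{6}{7}.
Apply g(0) = 10: A - \frac{6}{7} = 10 ⇒ A = \frac{76}{7}.
So g(n) = \frac{76 \cdot 8^{n}}{7} - \frac{6}{7}.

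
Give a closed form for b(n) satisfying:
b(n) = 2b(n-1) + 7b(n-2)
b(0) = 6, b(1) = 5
Characteristic equation: x² - 2x - 7 = 0.
Discriminant Δ = (2)² + 4·(7) = 32.
Roots r₁,₂ = (2 ± √32)/2, so r₁ = 1 + 2 \sqrt{2}, r₂ = 1 - 2 \sqrt{2}.
General solution: b(n) = A·r₁^n + B·r₂^n.
From the initial conditions, A + B = 6 and r₁A + r₂B = 5.
Since r₁ - r₂ = √32: A = (5 - (6)r₂)/√32 = 3 - \frac{\sqrt{2}}{8}, and B = 6 - A = \frac{\sqrt{2}}{8} + 3.
So b(n) = \left(3 - \frac{\sqrt{2}}{8}\right)\left(1 + 2 \sqrt{2}\right)^n + \left(\frac{\sqrt{2}}{8} + 3\right)\left(1 - 2 \sqrt{2}\right)^n.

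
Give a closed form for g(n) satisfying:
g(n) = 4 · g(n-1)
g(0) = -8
Pure geometric recurrence with ratio 4.
By induction g(n) = g(0) · (4)^n = - 8 \cdot 4^{n}.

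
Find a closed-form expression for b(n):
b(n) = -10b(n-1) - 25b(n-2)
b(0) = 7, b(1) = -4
Characteristic equation: x² + 10x + 25 = 0, which is (x - (-5))².
Repeated root r = -5.
General solution: b(n) = (A + Bn)·(-5)^n.
From b(0) = 7: A = 7.
From b(1) = -4: (A + B)·(-5) = -4 ⇒ B = - \frac{31}{5}.
So b(n) = \left(7 - \frac{31 n}{5}\right) \cdot (-5)^n.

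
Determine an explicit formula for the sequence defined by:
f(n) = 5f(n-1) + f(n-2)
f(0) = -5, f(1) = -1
Characteristic equation: x² - 5x - 1 = 0.
Discriminant Δ = (5)² + 4·(1) = 29.
Roots r₁,₂ = (5 ± √29)/2, so r₁ = \frac{5}{2} + \frac{\sqrt{29}}{2}, r₂ = \frac{5}{2} - \frac{\sqrt{29}}{2}.
General solution: f(n) = A·r₁^n + B·r₂^n.
From the initial conditions, A + B = -5 and r₁A + r₂B = -1.
Since r₁ - r₂ = √29: A = (-1 - (-5)r₂)/√29 = - \frac{5}{2} + \frac{23 \sqrt{29}}{58}, and B = -5 - A = - \frac{5}{2} - \frac{23 \sqrt{29}}{58}.
So f(n) = \left(- \frac{5}{2} + \frac{23 \sqrt{29}}{58}\right)\left(\frac{5}{2} + \frac{\sqrt{29}}{2}\right)^n + \left(- \frac{5}{2} - \frac{23 \sqrt{29}}{58}\right)\left(\frac{5}{2} - \frac{\sqrt{29}}{2}\right)^n.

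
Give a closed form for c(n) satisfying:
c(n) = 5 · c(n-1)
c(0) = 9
Pure geometric recurrence with ratio 5.
By induction c(n) = c(0) · (5)^n = 9 \cdot 5^{n}.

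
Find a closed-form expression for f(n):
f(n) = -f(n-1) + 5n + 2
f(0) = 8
First-order linear with linear forcing.
Homogeneous solution: f_h(n) = A·(-1)^n.
Try particular f_p(n) = pn + q. Substituting:
  pn + q = -(p(n-1) + q) + 5n + 2.
Matching the n-coefficient: p = -p + 5 ⇒ p = \frac{5}{2}.
Matching constants: q = p - q + 2 ⇒ q = \frac{9}{4}.
General: f(n) = A·(-1)^n + \frac{5 n}{2} + \frac{9}{4}.
Apply f(0) = 8: A + \frac{9}{4} = 8 ⇒ A = \frac{23}{4}.
So f(n) = \frac{23 \left(-1\right)^{n}}{4} + \frac{5 n}{2} + \frac{9}{4}.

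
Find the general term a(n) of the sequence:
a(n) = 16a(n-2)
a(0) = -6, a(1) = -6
Characteristic equation: x² - 16 = 0, which factors as (x - (-4))(x - (4)) = 0.
Roots r₁ = -4, r₂ = 4 (distinct).
General solution: a(n) = A·(-4)^n + B·(4)^n.
From a(0) = -6: A + B = -6.
From a(1) = -6: -4A + 4B = -6.
Solving: A = - \frac{9}{4}, B = - \frac{15}{4}.
So a(n) = - \frac{9 \left(-4\right)^{n}}{4} - \frac{15 \cdot 4^{n}}{4}.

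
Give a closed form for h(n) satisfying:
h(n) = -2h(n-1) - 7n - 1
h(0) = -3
First-order linear with linear forcing.
Homogeneous solution: h_h(n) = A·(-2)^n.
Try particular h_p(n) = pn + q. Substituting:
  pn + q = -2(p(n-1) + q) - 7n - 1.
Matching the n-coefficient: p = -2p - 7 ⇒ p = - \frac{7}{3}.
Matching constants: q = 2p - 2q - 1 ⇒ q = - \frac{17}{9}.
General: h(n) = A·(-2)^n - \frac{7 n}{3} - \frac{17}{9}.
Apply h(0) = -3: A - \frac{17}{9} = -3 ⇒ A = - \frac{10}{9}.
So h(n) = - \frac{10 \left(-2\right)^{n}}{9} - \frac{7 n}{3} - \frac{17}{9}.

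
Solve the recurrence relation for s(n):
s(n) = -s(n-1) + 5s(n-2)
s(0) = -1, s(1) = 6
Characteristic equation: x² + x - 5 = 0.
Discriminant Δ = (-1)² + 4·(5) = 21.
Roots r₁,₂ = (-1 ± √21)/2, so r₁ = - \frac{1}{2} + \frac{\sqrt{21}}{2}, r₂ = - \frac{\sqrt{21}}{2} - \frac{1}{2}.
General solution: s(n) = A·r₁^n + B·r₂^n.
From the initial conditions, A + B = -1 and r₁A + r₂B = 6.
Since r₁ - r₂ = √21: A = (6 - (-1)r₂)/√21 = - \frac{1}{2} + \frac{11 \sqrt{21}}{42}, and B = -1 - A = - \frac{11 \sqrt{21}}{42} - \frac{1}{2}.
So s(n) = \left(- \frac{1}{2} + \frac{11 \sqrt{21}}{42}\right)\left(- \frac{1}{2} + \frac{\sqrt{21}}{2}\right)^n + \left(- \frac{11 \sqrt{21}}{42} - \frac{1}{2}\right)\left(- \frac{\sqrt{21}}{2} - \frac{1}{2}\right)^n.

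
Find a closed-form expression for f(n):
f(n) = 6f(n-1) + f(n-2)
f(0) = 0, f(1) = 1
Characteristic equation: x² - 6x - 1 = 0.
Discriminant Δ = (6)² + 4·(1) = 40.
Roots r₁,₂ = (6 ± √40)/2, so r₁ = 3 + \sqrt{10}, r₂ = 3 - \sqrt{10}.
General solution: f(n) = A·r₁^n + B·r₂^n.
From the initial conditions, A + B = 0 and r₁A + r₂B = 1.
Since r₁ - r₂ = √40: A = (1 - (0)r₂)/√40 = \frac{\sqrt{10}}{20}, and B = 0 - A = - \frac{\sqrt{10}}{20}.
So f(n) = \left(\frac{\sqrt{10}}{20}\right)\left(3 + \sqrt{10}\right)^n + \left(- \frac{\sqrt{10}}{20}\right)\left(3 - \sqrt{10}\right)^n.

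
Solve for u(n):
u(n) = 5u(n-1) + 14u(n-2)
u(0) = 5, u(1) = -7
Characteristic equation: x² - 5x - 14 = 0, which factors as (x - (7))(x - (-2)) = 0.
Roots r₁ = 7, r₂ = -2 (distinct).
General solution: u(n) = A·(7)^n + B·(-2)^n.
From u(0) = 5: A + B = 5.
From u(1) = -7: 7A - 2B = -7.
Solving: A = \frac{1}{3}, B = \frac{14}{3}.
So u(n) = \frac{14 \left(-2\right)^{n}}{3} + \frac{7^{n}}{3}.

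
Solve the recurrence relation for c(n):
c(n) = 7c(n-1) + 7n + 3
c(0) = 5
First-order linear with linear forcing.
Homogeneous solution: c_h(n) = A·(7)^n.
Try particular c_p(n) = pn + q. Substituting:
  pn + q = 7(p(n-1) + q) + 7n + 3.
Matching the n-coefficient: p = 7p + 7 ⇒ p = - \frac{7}{6}.
Matching constants: q = -7p + 7q + 3 ⇒ q = - \frac{67}{36}.
General: c(n) = A·(7)^n - \frac{7 n}{6} - \frac{67}{36}.
Apply c(0) = 5: A - \frac{67}{36} = 5 ⇒ A = \frac{247}{36}.
So c(n) = \frac{247 \cdot 7^{n}}{36} - \frac{7 n}{6} - \frac{67}{36}.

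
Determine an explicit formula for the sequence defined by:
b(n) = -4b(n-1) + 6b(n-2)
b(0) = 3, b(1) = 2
Characteristic equation: x² + 4x - 6 = 0.
Discriminant Δ = (-4)² + 4·(6) = 40.
Roots r₁,₂ = (-4 ± √40)/2, so r₁ = -2 + \sqrt{10}, r₂ = - \sqrt{10} - 2.
General solution: b(n) = A·r₁^n + B·r₂^n.
From the initial conditions, A + B = 3 and r₁A + r₂B = 2.
Since r₁ - r₂ = √40: A = (2 - (3)r₂)/√40 = \frac{2 \sqrt{10}}{5} + \frac{3}{2}, and B = 3 - A = \frac{3}{2} - \frac{2 \sqrt{10}}{5}.
So b(n) = \left(\frac{2 \sqrt{10}}{5} + \frac{3}{2}\right)\left(-2 + \sqrt{10}\right)^n + \left(\frac{3}{2} - \frac{2 \sqrt{10}}{5}\right)\left(- \sqrt{10} - 2\right)^n.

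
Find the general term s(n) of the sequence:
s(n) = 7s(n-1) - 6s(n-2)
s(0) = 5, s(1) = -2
Characteristic equation: x² - 7x + 6 = 0, which factors as (x - (1))(x - (6)) = 0.
Roots r₁ = 1, r₂ = 6 (distinct).
General solution: s(n) = A·(1)^n + B·(6)^n.
From s(0) = 5: A + B = 5.
From s(1) = -2: A + 6B = -2.
Solving: A = \frac{32}{5}, B = - \frac{7}{5}.
So s(n) = \frac{32}{5} - \frac{7 \cdot 6^{n}}{5}.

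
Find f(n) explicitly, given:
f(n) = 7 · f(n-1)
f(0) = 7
Pure geometric recurrence with ratio 7.
By induction f(n) = f(0) · (7)^n = 7 \cdot 7^{n}.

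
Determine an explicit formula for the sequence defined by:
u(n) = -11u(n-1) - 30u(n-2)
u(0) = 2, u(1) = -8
Characteristic equation: x² + 11x + 30 = 0, which factors as (x - (-6))(x - (-5)) = 0.
Roots r₁ = -6, r₂ = -5 (distinct).
General solution: u(n) = A·(-6)^n + B·(-5)^n.
From u(0) = 2: A + B = 2.
From u(1) = -8: -6A - 5B = -8.
Solving: A = -2, B = 4.
So u(n) = 4 \left(-5\right)^{n} - 2 \left(-6\right)^{n}.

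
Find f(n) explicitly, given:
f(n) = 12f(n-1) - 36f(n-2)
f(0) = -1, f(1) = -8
Characteristic equation: x² - 12x + 36 = 0, which is (x - (6))².
Repeated root r = 6.
General solution: f(n) = (A + Bn)·(6)^n.
From f(0) = -1: A = -1.
From f(1) = -8: (A + B)·(6) = -8 ⇒ B = - \frac{1}{3}.
So f(n) = \left(- \frac{n}{3} - 1\right) \cdot (6)^n.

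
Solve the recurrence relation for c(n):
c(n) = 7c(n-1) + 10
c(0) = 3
First-order linear non-homogeneous.
Homogeneous solution: c_h(n) = A·(7)^n.
Try constant particular solution c_p = K: K = 7K + 10 ⇒ K = - \frac{5}{3}.
General: c(n) = A·(7)^n - \frac{5}{3}.
Apply c(0) = 3: A - \frac{5}{3} = 3 ⇒ A = \frac{14}{3}.
So c(n) = \frac{14 \cdot 7^{n}}{3} - \frac{5}{3}.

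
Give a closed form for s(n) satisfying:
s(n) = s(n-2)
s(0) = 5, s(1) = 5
Characteristic equation: x² - 1 = 0, which factors as (x - (1))(x - (-1)) = 0.
Roots r₁ = 1, r₂ = -1 (distinct).
General solution: s(n) = A·(1)^n + B·(-1)^n.
From s(0) = 5: A + B = 5.
From s(1) = 5: A - B = 5.
Solving: A = 5, B = 0.
So s(n) = 5.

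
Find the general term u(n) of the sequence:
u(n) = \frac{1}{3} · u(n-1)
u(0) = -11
Pure geometric recurrence with ratio \frac{1}{3}.
By induction u(n) = u(0) · (\frac{1}{3})^n = - 11 \cdot 3^{- n}.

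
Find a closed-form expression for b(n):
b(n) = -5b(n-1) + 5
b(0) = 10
First-order linear non-homogeneous.
Homogeneous solution: b_h(n) = A·(-5)^n.
Try constant particular solution b_p = K: K = -5K + 5 ⇒ K = \frac{5}{6}.
General: b(n) = A·(-5)^n + \frac{5}{6}.
Apply b(0) = 10: A + \frac{5}{6} = 10 ⇒ A = \frac{55}{6}.
So b(n) = \frac{55 \left(-5\right)^{n}}{6} + \frac{5}{6}.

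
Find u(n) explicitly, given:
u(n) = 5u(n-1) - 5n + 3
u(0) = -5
First-order linear with linear forcing.
Homogeneous solution: u_h(n) = A·(5)^n.
Try particular u_p(n) = pn + q. Substituting:
  pn + q = 5(p(n-1) + q) - 5n + 3.
Matching the n-coefficient: p = 5p - 5 ⇒ p = \frac{5}{4}.
Matching constants: q = -5p + 5q + 3 ⇒ q = \frac{13}{16}.
General: u(n) = A·(5)^n + \frac{5 n}{4} + \frac{13}{16}.
Apply u(0) = -5: A + \frac{13}{16} = -5 ⇒ A = - \frac{93}{16}.
So u(n) = - \frac{93 \cdot 5^{n}}{16} + \frac{5 n}{4} + \frac{13}{16}.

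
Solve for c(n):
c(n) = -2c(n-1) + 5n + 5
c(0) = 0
First-order linear with linear forcing.
Homogeneous solution: c_h(n) = A·(-2)^n.
Try particular c_p(n) = pn + q. Substituting:
  pn + q = -2(p(n-1) + q) + 5n + 5.
Matching the n-coefficient: p = -2p + 5 ⇒ p = \frac{5}{3}.
Matching constants: q = 2p - 2q + 5 ⇒ q = \frac{25}{9}.
General: c(n) = A·(-2)^n + \frac{5 n}{3} + \frac{25}{9}.
Apply c(0) = 0: A + \frac{25}{9} = 0 ⇒ A = - \frac{25}{9}.
So c(n) = - \frac{25 \left(-2\right)^{n}}{9} + \frac{5 n}{3} + \frac{25}{9}.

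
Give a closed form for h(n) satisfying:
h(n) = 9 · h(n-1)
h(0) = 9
Pure geometric recurrence with ratio 9.
By induction h(n) = h(0) · (9)^n = 9 \cdot 9^{n}.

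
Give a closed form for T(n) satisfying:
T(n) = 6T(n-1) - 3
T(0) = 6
First-order linear non-homogeneous.
Homogeneous solution: T_h(n) = A·(6)^n.
Try constant particular solution T_p = K: K = 6K - 3 ⇒ K = \frac{3}{5}.
General: T(n) = A·(6)^n + \frac{3}{5}.
Apply T(0) = 6: A + \frac{3}{5} = 6 ⇒ A = \frac{27}{5}.
So T(n) = \frac{27 \cdot 6^{n}}{5} + \frac{3}{5}.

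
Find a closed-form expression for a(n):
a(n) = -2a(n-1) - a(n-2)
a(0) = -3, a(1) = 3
Characteristic equation: x² + 2x + 1 = 0, which is (x - (-1))².
Repeated root r = -1.
General solution: a(n) = (A + Bn)·(-1)^n.
From a(0) = -3: A = -3.
From a(1) = 3: (A + B)·(-1) = 3 ⇒ B = 0.
So a(n) = \left(-3\right) \cdot (-1)^n.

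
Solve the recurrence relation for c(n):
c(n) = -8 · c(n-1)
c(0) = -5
Pure geometric recurrence with ratio -8.
By induction c(n) = c(0) · (-8)^n = - 5 \left(-8\right)^{n}.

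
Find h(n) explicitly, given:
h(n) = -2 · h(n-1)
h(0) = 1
Pure geometric recurrence with ratio -2.
By induction h(n) = h(0) · (-2)^n = \left(-2\right)^{n}.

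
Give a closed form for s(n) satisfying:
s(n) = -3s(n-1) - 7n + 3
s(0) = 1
First-order linear with linear forcing.
Homogeneous solution: s_h(n) = A·(-3)^n.
Try particular s_p(n) = pn + q. Substituting:
  pn + q = -3(p(n-1) + q) - 7n + 3.
Matching the n-coefficient: p = -3p - 7 ⇒ p = - \frac{7}{4}.
Matching constants: q = 3p - 3q + 3 ⇒ q = - \frac{9}{16}.
General: s(n) = A·(-3)^n - \frac{7 n}{4} - \frac{9}{16}.
Apply s(0) = 1: A - \frac{9}{16} = 1 ⇒ A = \frac{25}{16}.
So s(n) = \frac{25 \left(-3\right)^{n}}{16} - \frac{7 n}{4} - \frac{9}{16}.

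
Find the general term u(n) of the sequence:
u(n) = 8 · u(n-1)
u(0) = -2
Pure geometric recurrence with ratio 8.
By induction u(n) = u(0) · (8)^n = - 2 \cdot 8^{n}.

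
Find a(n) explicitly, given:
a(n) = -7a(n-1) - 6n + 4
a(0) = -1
First-order linear with linear forcing.
Homogeneous solution: a_h(n) = A·(-7)^n.
Try particular a_p(n) = pn + q. Substituting:
  pn + q = -7(p(n-1) + q) - 6n + 4.
Matching the n-coefficient: p = -7p - 6 ⇒ p = - \frac{3}{4}.
Matching constants: q = 7p - 7q + 4 ⇒ q = - \frac{5}{32}.
General: a(n) = A·(-7)^n - \frac{3 n}{4} - \frac{5}{32}.
Apply a(0) = -1: A - \frac{5}{32} = -1 ⇒ A = - \frac{27}{32}.
So a(n) = - \frac{27 \left(-7\right)^{n}}{32} - \frac{3 n}{4} - \frac{5}{32}.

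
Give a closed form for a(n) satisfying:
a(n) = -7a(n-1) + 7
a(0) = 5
First-order linear non-homogeneous.
Homogeneous solution: a_h(n) = A·(-7)^n.
Try constant particular solution a_p = K: K = -7K + 7 ⇒ K = \frac{7}{8}.
General: a(n) = A·(-7)^n + \frac{7}{8}.
Apply a(0) = 5: A + \frac{7}{8} = 5 ⇒ A = \frac{33}{8}.
So a(n) = \frac{33 \left(-7\right)^{n}}{8} + \frac{7}{8}.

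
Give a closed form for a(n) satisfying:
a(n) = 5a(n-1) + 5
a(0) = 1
First-order linear non-homogeneous.
Homogeneous solution: a_h(n) = A·(5)^n.
Try constant particular solution a_p = K: K = 5K + 5 ⇒ K = - \frac{5}{4}.
General: a(n) = A·(5)^n - \frac{5}{4}.
Apply a(0) = 1: A - \frac{5}{4} = 1 ⇒ A = \frac{9}{4}.
So a(n) = \frac{9 \cdot 5^{n}}{4} - \frac{5}{4}.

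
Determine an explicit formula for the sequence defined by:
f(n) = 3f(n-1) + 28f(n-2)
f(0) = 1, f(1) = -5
Characteristic equation: x² - 3x - 28 = 0, which factors as (x - (7))(x - (-4)) = 0.
Roots r₁ = 7, r₂ = -4 (distinct).
General solution: f(n) = A·(7)^n + B·(-4)^n.
From f(0) = 1: A + B = 1.
From f(1) = -5: 7A - 4B = -5.
Solving: A = - \frac{1}{11}, B = \frac{12}{11}.
So f(n) = \frac{12 \left(-4\right)^{n}}{11} - \frac{7^{n}}{11}.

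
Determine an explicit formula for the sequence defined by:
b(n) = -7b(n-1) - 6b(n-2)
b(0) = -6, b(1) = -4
Characteristic equation: x² + 7x + 6 = 0, which factors as (x - (-6))(x - (-1)) = 0.
Roots r₁ = -6, r₂ = -1 (distinct).
General solution: b(n) = A·(-6)^n + B·(-1)^n.
From b(0) = -6: A + B = -6.
From b(1) = -4: -6A - B = -4.
Solving: A = 2, B = -8.
So b(n) = - 8 \left(-1\right)^{n} + 2 \left(-6\right)^{n}.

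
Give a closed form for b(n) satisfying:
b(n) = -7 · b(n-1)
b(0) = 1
Pure geometric recurrence with ratio -7.
By induction b(n) = b(0) · (-7)^n = \left(-7\right)^{n}.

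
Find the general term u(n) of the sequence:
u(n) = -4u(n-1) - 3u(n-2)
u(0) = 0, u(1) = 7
Characteristic equation: x² + 4x + 3 = 0, which factors as (x - (-1))(x - (-3)) = 0.
Roots r₁ = -1, r₂ = -3 (distinct).
General solution: u(n) = A·(-1)^n + B·(-3)^n.
From u(0) = 0: A + B = 0.
From u(1) = 7: -A - 3B = 7.
Solving: A = \frac{7}{2}, B = - \frac{7}{2}.
So u(n) = \frac{7 \left(-1\right)^{n}}{2} - \frac{7 \left(-3\right)^{n}}{2}.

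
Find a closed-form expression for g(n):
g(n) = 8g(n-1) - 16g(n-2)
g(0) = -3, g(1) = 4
Characteristic equation: x² - 8x + 16 = 0, which is (x - (4))².
Repeated root r = 4.
General solution: g(n) = (A + Bn)·(4)^n.
From g(0) = -3: A = -3.
From g(1) = 4: (A + B)·(4) = 4 ⇒ B = 4.
So g(n) = \left(4 n - 3\right) \cdot (4)^n.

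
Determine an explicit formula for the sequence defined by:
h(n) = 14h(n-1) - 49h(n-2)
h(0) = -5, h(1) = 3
Characteristic equation: x² - 14x + 49 = 0, which is (x - (7))².
Repeated root r = 7.
General solution: h(n) = (A + Bn)·(7)^n.
From h(0) = -5: A = -5.
From h(1) = 3: (A + B)·(7) = 3 ⇒ B = \frac{38}{7}.
So h(n) = \left(\frac{38 n}{7} - 5\right) \cdot (7)^n.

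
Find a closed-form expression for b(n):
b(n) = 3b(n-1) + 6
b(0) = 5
First-order linear non-homogeneous.
Homogeneous solution: b_h(n) = A·(3)^n.
Try constant particular solution b_p = K: K = 3K + 6 ⇒ K = -3.
General: b(n) = A·(3)^n - 3.
Apply b(0) = 5: A - 3 = 5 ⇒ A = 8.
So b(n) = 8 \cdot 3^{n} - 3.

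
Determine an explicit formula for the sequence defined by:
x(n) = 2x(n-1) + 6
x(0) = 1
First-order linear non-homogeneous.
Homogeneous solution: x_h(n) = A·(2)^n.
Try constant particular solution x_p = K: K = 2K + 6 ⇒ K = -6.
General: x(n) = A·(2)^n - 6.
Apply x(0) = 1: A - 6 = 1 ⇒ A = 7.
So x(n) = 7 \cdot 2^{n} - 6.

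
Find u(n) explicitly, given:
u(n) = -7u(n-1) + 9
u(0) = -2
First-order linear non-homogeneous.
Homogeneous solution: u_h(n) = A·(-7)^n.
Try constant particular solution u_p = K: K = -7K + 9 ⇒ K = \frac{9}{8}.
General: u(n) = A·(-7)^n + \frac{9}{8}.
Apply u(0) = -2: A + \frac{9}{8} = -2 ⇒ A = - \frac{25}{8}.
So u(n) = \frac{9}{8} - \frac{25 \left(-7\right)^{n}}{8}.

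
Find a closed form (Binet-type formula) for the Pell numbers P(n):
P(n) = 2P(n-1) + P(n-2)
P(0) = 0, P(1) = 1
This is the Pell sequence.
Characteristic equation: x² - 2x - 1 = 0; roots r₁ = 1 + \sqrt{2}, r₂ = 1 - \sqrt{2}.
General: P(n) = A·r₁^n + B·r₂^n. Solving with P(0)=0, P(1)=1 gives A = \frac{\sqrt{2}}{4}, B = - \frac{\sqrt{2}}{4}.
So P(n) = \frac{\sqrt{2} \left(- \left(1 - \sqrt{2}\right)^{n} + \left(1 + \sqrt{2}\right)^{n}\right)}{4}.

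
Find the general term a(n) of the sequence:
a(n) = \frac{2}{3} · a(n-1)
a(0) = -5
Pure geometric recurrence with ratio \frac{2}{3}.
By induction a(n) = a(0) · (\frac{2}{3})^n = - 5 \left(\frac{2}{3}\right)^{n}.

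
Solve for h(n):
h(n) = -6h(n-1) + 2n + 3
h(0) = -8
First-order linear with linear forcing.
Homogeneous solution: h_h(n) = A·(-6)^n.
Try particular h_p(n) = pn + q. Substituting:
  pn + q = -6(p(n-1) + q) + 2n + 3.
Matching the n-coefficient: p = -6p + 2 ⇒ p = \frac{2}{7}.
Matching constants: q = 6p - 6q + 3 ⇒ q = \frac{33}{49}.
General: h(n) = A·(-6)^n + \frac{2 n}{7} + \frac{33}{49}.
Apply h(0) = -8: A + \frac{33}{49} = -8 ⇒ A = - \frac{425}{49}.
So h(n) = - \frac{425 \left(-6\right)^{n}}{49} + \frac{2 n}{7} + \frac{33}{49}.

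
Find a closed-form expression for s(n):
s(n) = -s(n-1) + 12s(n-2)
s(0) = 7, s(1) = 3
Characteristic equation: x² + x - 12 = 0, which factors as (x - (-4))(x - (3)) = 0.
Roots r₁ = -4, r₂ = 3 (distinct).
General solution: s(n) = A·(-4)^n + B·(3)^n.
From s(0) = 7: A + B = 7.
From s(1) = 3: -4A + 3B = 3.
Solving: A = \frac{18}{7}, B = \frac{31}{7}.
So s(n) = \frac{18 \left(-4\right)^{n}}{7} + \frac{31 \cdot 3^{n}}{7}.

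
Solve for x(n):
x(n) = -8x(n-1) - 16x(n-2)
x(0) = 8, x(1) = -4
Characteristic equation: x² + 8x + 16 = 0, which is (x - (-4))².
Repeated root r = -4.
General solution: x(n) = (A + Bn)·(-4)^n.
From x(0) = 8: A = 8.
From x(1) = -4: (A + B)·(-4) = -4 ⇒ B = -7.
So x(n) = \left(8 - 7 n\right) \cdot (-4)^n.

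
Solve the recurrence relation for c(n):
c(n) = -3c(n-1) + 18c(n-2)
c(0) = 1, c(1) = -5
Characteristic equation: x² + 3x - 18 = 0, which factors as (x - (3))(x - (-6)) = 0.
Roots r₁ = 3, r₂ = -6 (distinct).
General solution: c(n) = A·(3)^n + B·(-6)^n.
From c(0) = 1: A + B = 1.
From c(1) = -5: 3A - 6B = -5.
Solving: A = \frac{1}{9}, B = \frac{8}{9}.
So c(n) = \frac{8 \left(-6\right)^{n}}{9} + \frac{3^{n}}{9}.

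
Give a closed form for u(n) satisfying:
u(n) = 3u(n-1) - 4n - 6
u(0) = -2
First-order linear with linear forcing.
Homogeneous solution: u_h(n) = A·(3)^n.
Try particular u_p(n) = pn + q. Substituting:
  pn + q = 3(p(n-1) + q) - 4n - 6.
Matching the n-coefficient: p = 3p - 4 ⇒ p = 2.
Matching constants: q = -3p + 3q - 6 ⇒ q = 6.
General: u(n) = A·(3)^n + 2 n + 6.
Apply u(0) = -2: A + 6 = -2 ⇒ A = -8.
So u(n) = - 8 \cdot 3^{n} + 2 n + 6.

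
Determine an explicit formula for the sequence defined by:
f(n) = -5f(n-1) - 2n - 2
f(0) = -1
First-order linear with linear forcing.
Homogeneous solution: f_h(n) = A·(-5)^n.
Try particular f_p(n) = pn + q. Substituting:
  pn + q = -5(p(n-1) + q) - 2n - 2.
Matching the n-coefficient: p = -5p - 2 ⇒ p = - \frac{1}{3}.
Matching constants: q = 5p - 5q - 2 ⇒ q = - \frac{11}{18}.
General: f(n) = A·(-5)^n - \frac{n}{3} - \frac{11}{18}.
Apply f(0) = -1: A - \frac{11}{18} = -1 ⇒ A = - \frac{7}{18}.
So f(n) = - \frac{7 \left(-5\right)^{n}}{18} - \frac{n}{3} - \frac{11}{18}.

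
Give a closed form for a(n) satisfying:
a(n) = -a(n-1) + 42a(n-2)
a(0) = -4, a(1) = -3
Characteristic equation: x² + x - 42 = 0, which factors as (x - (6))(x - (-7)) = 0.
Roots r₁ = 6, r₂ = -7 (distinct).
General solution: a(n) = A·(6)^n + B·(-7)^n.
From a(0) = -4: A + B = -4.
From a(1) = -3: 6A - 7B = -3.
Solving: A = - \frac{31}{13}, B = - \frac{21}{13}.
So a(n) = - \frac{21 \left(-7\right)^{n}}{13} - \frac{31 \cdot 6^{n}}{13}.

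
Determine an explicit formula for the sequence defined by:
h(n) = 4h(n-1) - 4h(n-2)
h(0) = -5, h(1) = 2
Characteristic equation: x² - 4x + 4 = 0, which is (x - (2))².
Repeated root r = 2.
General solution: h(n) = (A + Bn)·(2)^n.
From h(0) = -5: A = -5.
From h(1) = 2: (A + B)·(2) = 2 ⇒ B = 6.
So h(n) = \left(6 n - 5\right) \cdot (2)^n.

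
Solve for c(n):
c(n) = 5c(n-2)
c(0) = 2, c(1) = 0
Characteristic equation: x² - 5 = 0.
Discriminant Δ = (0)² + 4·(5) = 20.
Roots r₁,₂ = (0 ± √20)/2, so r₁ = \sqrt{5}, r₂ = - \sqrt{5}.
General solution: c(n) = A·r₁^n + B·r₂^n.
From the initial conditions, A + B = 2 and r₁A + r₂B = 0.
Since r₁ - r₂ = √20: A = (0 - (2)r₂)/√20 = 1, and B = 2 - A = 1.
So c(n) = \left(1\right)\left(\sqrt{5}\right)^n + \left(1\right)\left(- \sqrt{5}\right)^n.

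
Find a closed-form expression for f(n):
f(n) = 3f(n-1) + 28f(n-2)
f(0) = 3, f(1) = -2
Characteristic equation: x² - 3x - 28 = 0, which factors as (x - (7))(x - (-4)) = 0.
Roots r₁ = 7, r₂ = -4 (distinct).
General solution: f(n) = A·(7)^n + B·(-4)^n.
From f(0) = 3: A + B = 3.
From f(1) = -2: 7A - 4B = -2.
Solving: A = \frac{10}{11}, B = \frac{23}{11}.
So f(n) = \frac{23 \left(-4\right)^{n}}{11} + \frac{10 \cdot 7^{n}}{11}.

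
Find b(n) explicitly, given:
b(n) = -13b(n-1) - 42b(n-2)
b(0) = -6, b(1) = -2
Characteristic equation: x² + 13x + 42 = 0, which factors as (x - (-7))(x - (-6)) = 0.
Roots r₁ = -7, r₂ = -6 (distinct).
General solution: b(n) = A·(-7)^n + B·(-6)^n.
From b(0) = -6: A + B = -6.
From b(1) = -2: -7A - 6B = -2.
Solving: A = 38, B = -44.
So b(n) = - 44 \left(-6\right)^{n} + 38 \left(-7\right)^{n}.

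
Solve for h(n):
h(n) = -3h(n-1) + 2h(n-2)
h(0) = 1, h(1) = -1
Characteristic equation: x² + 3x - 2 = 0.
Discriminant Δ = (-3)² + 4·(2) = 17.
Roots r₁,₂ = (-3 ± √17)/2, so r₁ = - \frac{3}{2} + \frac{\sqrt{17}}{2}, r₂ = - \frac{\sqrt{17}}{2} - \frac{3}{2}.
General solution: h(n) = A·r₁^n + B·r₂^n.
From the initial conditions, A + B = 1 and r₁A + r₂B = -1.
Since r₁ - r₂ = √17: A = (-1 - (1)r₂)/√17 = \frac{\sqrt{17}}{34} + \frac{1}{2}, and B = 1 - A = \frac{1}{2} - \frac{\sqrt{17}}{34}.
So h(n) = \left(\frac{\sqrt{17}}{34} + \frac{1}{2}\right)\left(- \frac{3}{2} + \frac{\sqrt{17}}{2}\right)^n + \left(\frac{1}{2} - \frac{\sqrt{17}}{34}\right)\left(- \frac{\sqrt{17}}{2} - \frac{3}{2}\right)^n.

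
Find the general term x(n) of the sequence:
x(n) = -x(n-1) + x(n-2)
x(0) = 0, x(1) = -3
Characteristic equation: x² + x - 1 = 0.
Discriminant Δ = (-1)² + 4·(1) = 5.
Roots r₁,₂ = (-1 ± √5)/2, so r₁ = - \frac{1}{2} + \frac{\sqrt{5}}{2}, r₂ = - \frac{\sqrt{5}}{2} - \frac{1}{2}.
General solution: x(n) = A·r₁^n + B·r₂^n.
From the initial conditions, A + B = 0 and r₁A + r₂B = -3.
Since r₁ - r₂ = √5: A = (-3 - (0)r₂)/√5 = - \frac{3 \sqrt{5}}{5}, and B = 0 - A = \frac{3 \sqrt{5}}{5}.
So x(n) = \left(- \frac{3 \sqrt{5}}{5}\right)\left(- \frac{1}{2} + \frac{\sqrt{5}}{2}\right)^n + \left(\frac{3 \sqrt{5}}{5}\right)\left(- \frac{\sqrt{5}}{2} - \frac{1}{2}\right)^n.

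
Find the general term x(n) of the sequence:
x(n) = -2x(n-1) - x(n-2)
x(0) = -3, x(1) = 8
Characteristic equation: x² + 2x + 1 = 0, which is (x - (-1))².
Repeated root r = -1.
General solution: x(n) = (A + Bn)·(-1)^n.
From x(0) = -3: A = -3.
From x(1) = 8: (A + B)·(-1) = 8 ⇒ B = -5.
So x(n) = \left(- 5 n - 3\right) \cdot (-1)^n.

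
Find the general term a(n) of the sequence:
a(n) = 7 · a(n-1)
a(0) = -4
Pure geometric recurrence with ratio 7.
By induction a(n) = a(0) · (7)^n = - 4 \cdot 7^{n}.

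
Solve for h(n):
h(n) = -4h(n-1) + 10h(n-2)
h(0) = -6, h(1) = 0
Characteristic equation: x² + 4x - 10 = 0.
Discriminant Δ = (-4)² + 4·(10) = 56.
Roots r₁,₂ = (-4 ± √56)/2, so r₁ = -2 + \sqrt{14}, r₂ = - \sqrt{14} - 2.
General solution: h(n) = A·r₁^n + B·r₂^n.
From the initial conditions, A + B = -6 and r₁A + r₂B = 0.
Since r₁ - r₂ = √56: A = (0 - (-6)r₂)/√56 = -3 - \frac{3 \sqrt{14}}{7}, and B = -6 - A = -3 + \frac{3 \sqrt{14}}{7}.
So h(n) = \left(-3 - \frac{3 \sqrt{14}}{7}\right)\left(-2 + \sqrt{14}\right)^n + \left(-3 + \frac{3 \sqrt{14}}{7}\right)\left(- \sqrt{14} - 2\right)^n.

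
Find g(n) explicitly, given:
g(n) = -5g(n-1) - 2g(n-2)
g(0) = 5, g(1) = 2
Characteristic equation: x² + 5x + 2 = 0.
Discriminant Δ = (-5)² + 4·(-2) = 17.
Roots r₁,₂ = (-5 ± √17)/2, so r₁ = - \frac{5}{2} + \frac{\sqrt{17}}{2}, r₂ = - \frac{5}{2} - \frac{\sqrt{17}}{2}.
General solution: g(n) = A·r₁^n + B·r₂^n.
From the initial conditions, A + B = 5 and r₁A + r₂B = 2.
Since r₁ - r₂ = √17: A = (2 - (5)r₂)/√17 = \frac{5}{2} + \frac{29 \sqrt{17}}{34}, and B = 5 - A = \frac{5}{2} - \frac{29 \sqrt{17}}{34}.
So g(n) = \left(\frac{5}{2} + \frac{29 \sqrt{17}}{34}\right)\left(- \frac{5}{2} + \frac{\sqrt{17}}{2}\right)^n + \left(\frac{5}{2} - \frac{29 \sqrt{17}}{34}\right)\left(- \frac{5}{2} - \frac{\sqrt{17}}{2}\right)^n.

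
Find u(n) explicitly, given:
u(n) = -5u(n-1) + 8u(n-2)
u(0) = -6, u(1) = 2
Characteristic equation: x² + 5x - 8 = 0.
Discriminant Δ = (-5)² + 4·(8) = 57.
Roots r₁,₂ = (-5 ± √57)/2, so r₁ = - \frac{5}{2} + \frac{\sqrt{57}}{2}, r₂ = - \frac{\sqrt{57}}{2} - \frac{5}{2}.
General solution: u(n) = A·r₁^n + B·r₂^n.
From the initial conditions, A + B = -6 and r₁A + r₂B = 2.
Since r₁ - r₂ = √57: A = (2 - (-6)r₂)/√57 = -3 - \frac{13 \sqrt{57}}{57}, and B = -6 - A = -3 + \frac{13 \sqrt{57}}{57}.
So u(n) = \left(-3 - \frac{13 \sqrt{57}}{57}\right)\left(- \frac{5}{2} + \frac{\sqrt{57}}{2}\right)^n + \left(-3 + \frac{13 \sqrt{57}}{57}\right)\left(- \frac{\sqrt{57}}{2} - \frac{5}{2}\right)^n.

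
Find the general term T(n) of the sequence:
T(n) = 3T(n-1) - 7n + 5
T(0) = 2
First-order linear with linear forcing.
Homogeneous solution: T_h(n) = A·(3)^n.
Try particular T_p(n) = pn + q. Substituting:
  pn + q = 3(p(n-1) + q) - 7n + 5.
Matching the n-coefficient: p = 3p - 7 ⇒ p = \frac{7}{2}.
Matching constants: q = -3p + 3q + 5 ⇒ q = \frac{11}{4}.
General: T(n) = A·(3)^n + \frac{7 n}{2} + \frac{11}{4}.
Apply T(0) = 2: A + \frac{11}{4} = 2 ⇒ A = - \frac{3}{4}.
So T(n) = - \frac{3 \cdot 3^{n}}{4} + \frac{7 n}{2} + \frac{11}{4}.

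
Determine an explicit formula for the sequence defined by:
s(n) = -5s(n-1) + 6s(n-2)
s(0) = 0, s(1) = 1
Characteristic equation: x² + 5x - 6 = 0, which factors as (x - (1))(x - (-6)) = 0.
Roots r₁ = 1, r₂ = -6 (distinct).
General solution: s(n) = A·(1)^n + B·(-6)^n.
From s(0) = 0: A + B = 0.
From s(1) = 1: A - 6B = 1.
Solving: A = \frac{1}{7}, B = - \frac{1}{7}.
So s(n) = \frac{1}{7} - \frac{\left(-6\right)^{n}}{7}.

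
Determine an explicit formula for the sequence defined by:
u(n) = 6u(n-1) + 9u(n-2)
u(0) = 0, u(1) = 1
Characteristic equation: x² - 6x - 9 = 0.
Discriminant Δ = (6)² + 4·(9) = 72.
Roots r₁,₂ = (6 ± √72)/2, so r₁ = 3 + 3 \sqrt{2}, r₂ = 3 - 3 \sqrt{2}.
General solution: u(n) = A·r₁^n + B·r₂^n.
From the initial conditions, A + B = 0 and r₁A + r₂B = 1.
Since r₁ - r₂ = √72: A = (1 - (0)r₂)/√72 = \frac{\sqrt{2}}{12}, and B = 0 - A = - \frac{\sqrt{2}}{12}.
So u(n) = \left(\frac{\sqrt{2}}{12}\right)\left(3 + 3 \sqrt{2}\right)^n + \left(- \frac{\sqrt{2}}{12}\right)\left(3 - 3 \sqrt{2}\right)^n.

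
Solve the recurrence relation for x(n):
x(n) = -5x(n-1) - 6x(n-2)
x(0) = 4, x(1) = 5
Characteristic equation: x² + 5x + 6 = 0, which factors as (x - (-3))(x - (-2)) = 0.
Roots r₁ = -3, r₂ = -2 (distinct).
General solution: x(n) = A·(-3)^n + B·(-2)^n.
From x(0) = 4: A + B = 4.
From x(1) = 5: -3A - 2B = 5.
Solving: A = -13, B = 17.
So x(n) = 17 \left(-2\right)^{n} - 13 \left(-3\right)^{n}.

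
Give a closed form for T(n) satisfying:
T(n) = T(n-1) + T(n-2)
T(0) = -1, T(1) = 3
Characteristic equation: x² - x - 1 = 0.
Discriminant Δ = (1)² + 4·(1) = 5.
Roots r₁,₂ = (1 ± √5)/2, so r₁ = \frac{1}{2} + \frac{\sqrt{5}}{2}, r₂ = \frac{1}{2} - \frac{\sqrt{5}}{2}.
General solution: T(n) = A·r₁^n + B·r₂^n.
From the initial conditions, A + B = -1 and r₁A + r₂B = 3.
Since r₁ - r₂ = √5: A = (3 - (-1)r₂)/√5 = - \frac{1}{2} + \frac{7 \sqrt{5}}{10}, and B = -1 - A = - \frac{7 \sqrt{5}}{10} - \frac{1}{2}.
So T(n) = \left(- \frac{1}{2} + \frac{7 \sqrt{5}}{10}\right)\left(\frac{1}{2} + \frac{\sqrt{5}}{2}\right)^n + \left(- \frac{7 \sqrt{5}}{10} - \frac{1}{2}\right)\left(\frac{1}{2} - \frac{\sqrt{5}}{2}\right)^n.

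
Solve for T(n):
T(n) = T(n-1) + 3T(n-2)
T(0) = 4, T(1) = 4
Characteristic equation: x² - x - 3 = 0.
Discriminant Δ = (1)² + 4·(3) = 13.
Roots r₁,₂ = (1 ± √13)/2, so r₁ = \frac{1}{2} + \frac{\sqrt{13}}{2}, r₂ = \frac{1}{2} - \frac{\sqrt{13}}{2}.
General solution: T(n) = A·r₁^n + B·r₂^n.
From the initial conditions, A + B = 4 and r₁A + r₂B = 4.
Since r₁ - r₂ = √13: A = (4 - (4)r₂)/√13 = \frac{2 \sqrt{13}}{13} + 2, and B = 4 - A = 2 - \frac{2 \sqrt{13}}{13}.
So T(n) = \left(\frac{2 \sqrt{13}}{13} + 2\right)\left(\frac{1}{2} + \frac{\sqrt{13}}{2}\right)^n + \left(2 - \frac{2 \sqrt{13}}{13}\right)\left(\frac{1}{2} - \frac{\sqrt{13}}{2}\right)^n.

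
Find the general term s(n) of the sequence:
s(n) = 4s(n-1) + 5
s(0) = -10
First-order linear non-homogeneous.
Homogeneous solution: s_h(n) = A·(4)^n.
Try constant particular solution s_p = K: K = 4K + 5 ⇒ K = - \frac{5}{3}.
General: s(n) = A·(4)^n - \frac{5}{3}.
Apply s(0) = -10: A - \frac{5}{3} = -10 ⇒ A = - \frac{25}{3}.
So s(n) = - \frac{25 \cdot 4^{n}}{3} - \frac{5}{3}.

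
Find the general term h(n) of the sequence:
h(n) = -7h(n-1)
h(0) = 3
This is a homogeneous first-order recurrence with ratio -7.
By induction h(n) = h(0) · (-7)^n = 3 \left(-7\right)^{n}.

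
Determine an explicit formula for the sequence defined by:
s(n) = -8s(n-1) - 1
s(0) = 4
First-order linear non-homogeneous.
Homogeneous solution: s_h(n) = A·(-8)^n.
Try constant particular solution s_p = K: K = -8K - 1 ⇒ K = - \frac{1}{9}.
General: s(n) = A·(-8)^n - \frac{1}{9}.
Apply s(0) = 4: A - \frac{1}{9} = 4 ⇒ A = \frac{37}{9}.
So s(n) = \frac{37 \left(-8\right)^{n}}{9} - \frac{1}{9}.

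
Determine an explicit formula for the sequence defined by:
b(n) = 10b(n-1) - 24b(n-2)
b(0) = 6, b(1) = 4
Characteristic equation: x² - 10x + 24 = 0, which factors as (x - (6))(x - (4)) = 0.
Roots r₁ = 6, r₂ = 4 (distinct).
General solution: b(n) = A·(6)^n + B·(4)^n.
From b(0) = 6: A + B = 6.
From b(1) = 4: 6A + 4B = 4.
Solving: A = -10, B = 16.
So b(n) = 16 \cdot 4^{n} - 10 \cdot 6^{n}.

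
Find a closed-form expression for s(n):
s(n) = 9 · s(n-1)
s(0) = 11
Pure geometric recurrence with ratio 9.
By induction s(n) = s(0) · (9)^n = 11 \cdot 9^{n}.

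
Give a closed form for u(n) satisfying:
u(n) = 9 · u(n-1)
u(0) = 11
Pure geometric recurrence with ratio 9.
By induction u(n) = u(0) · (9)^n = 11 \cdot 9^{n}.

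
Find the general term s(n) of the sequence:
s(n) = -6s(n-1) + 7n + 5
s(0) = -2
First-order linear with linear forcing.
Homogeneous solution: s_h(n) = A·(-6)^n.
Try particular s_p(n) = pn + q. Substituting:
  pn + q = -6(p(n-1) + q) + 7n + 5.
Matching the n-coefficient: p = -6p + 7 ⇒ p = 1.
Matching constants: q = 6p - 6q + 5 ⇒ q = \frac{11}{7}.
General: s(n) = A·(-6)^n + n + \frac{11}{7}.
Apply s(0) = -2: A + \frac{11}{7} = -2 ⇒ A = - \frac{25}{7}.
So s(n) = - \frac{25 \left(-6\right)^{n}}{7} + n + \frac{11}{7}.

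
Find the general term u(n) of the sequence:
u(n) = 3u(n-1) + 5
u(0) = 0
First-order linear non-homogeneous.
Homogeneous solution: u_h(n) = A·(3)^n.
Try constant particular solution u_p = K: K = 3K + 5 ⇒ K = - \frac{5}{2}.
General: u(n) = A·(3)^n - \frac{5}{2}.
Apply u(0) = 0: A - \frac{5}{2} = 0 ⇒ A = \frac{5}{2}.
So u(n) = \frac{5 \cdot 3^{n}}{2} - \frac{5}{2}.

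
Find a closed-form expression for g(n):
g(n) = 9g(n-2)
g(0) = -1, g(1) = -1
Characteristic equation: x² - 9 = 0, which factors as (x - (3))(x - (-3)) = 0.
Roots r₁ = 3, r₂ = -3 (distinct).
General solution: g(n) = A·(3)^n + B·(-3)^n.
From g(0) = -1: A + B = -1.
From g(1) = -1: 3A - 3B = -1.
Solving: A = - \frac{2}{3}, B = - \frac{1}{3}.
So g(n) = - \frac{\left(-3\right)^{n}}{3} - \frac{2 \cdot 3^{n}}{3}.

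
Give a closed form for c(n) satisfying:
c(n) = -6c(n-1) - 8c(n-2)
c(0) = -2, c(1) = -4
Characteristic equation: x² + 6x + 8 = 0, which factors as (x - (-2))(x - (-4)) = 0.
Roots r₁ = -2, r₂ = -4 (distinct).
General solution: c(n) = A·(-2)^n + B·(-4)^n.
From c(0) = -2: A + B = -2.
From c(1) = -4: -2A - 4B = -4.
Solving: A = -6, B = 4.
So c(n) = - 6 \left(-2\right)^{n} + 4 \left(-4\right)^{n}.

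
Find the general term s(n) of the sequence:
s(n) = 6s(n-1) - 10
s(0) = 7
First-order linear non-homogeneous.
Homogeneous solution: s_h(n) = A·(6)^n.
Try constant particular solution s_p = K: K = 6K - 10 ⇒ K = 2.
General: s(n) = A·(6)^n + 2.
Apply s(0) = 7: A + 2 = 7 ⇒ A = 5.
So s(n) = 5 \cdot 6^{n} + 2.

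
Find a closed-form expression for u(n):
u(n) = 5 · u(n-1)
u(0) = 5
Pure geometric recurrence with ratio 5.
By induction u(n) = u(0) · (5)^n = 5 \cdot 5^{n}.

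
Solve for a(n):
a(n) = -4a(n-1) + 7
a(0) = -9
First-order linear non-homogeneous.
Homogeneous solution: a_h(n) = A·(-4)^n.
Try constant particular solution a_p = K: K = -4K + 7 ⇒ K = \frac{7}{5}.
General: a(n) = A·(-4)^n + \frac{7}{5}.
Apply a(0) = -9: A + \frac{7}{5} = -9 ⇒ A = - \frac{52}{5}.
So a(n) = \frac{7}{5} - \frac{52 \left(-4\right)^{n}}{5}.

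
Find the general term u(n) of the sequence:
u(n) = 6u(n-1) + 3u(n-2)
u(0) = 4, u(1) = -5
Characteristic equation: x² - 6x - 3 = 0.
Discriminant Δ = (6)² + 4·(3) = 48.
Roots r₁,₂ = (6 ± √48)/2, so r₁ = 3 + 2 \sqrt{3}, r₂ = 3 - 2 \sqrt{3}.
General solution: u(n) = A·r₁^n + B·r₂^n.
From the initial conditions, A + B = 4 and r₁A + r₂B = -5.
Since r₁ - r₂ = √48: A = (-5 - (4)r₂)/√48 = 2 - \frac{17 \sqrt{3}}{12}, and B = 4 - A = 2 + \frac{17 \sqrt{3}}{12}.
So u(n) = \left(2 - \frac{17 \sqrt{3}}{12}\right)\left(3 + 2 \sqrt{3}\right)^n + \left(2 + \frac{17 \sqrt{3}}{12}\right)\left(3 - 2 \sqrt{3}\right)^n.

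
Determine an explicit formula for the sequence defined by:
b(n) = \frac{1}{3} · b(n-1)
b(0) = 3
Pure geometric recurrence with ratio \frac{1}{3}.
By induction b(n) = b(0) · (\frac{1}{3})^n = 3 \cdot 3^{- n}.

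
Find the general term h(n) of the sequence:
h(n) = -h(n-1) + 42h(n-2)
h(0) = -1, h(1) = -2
Characteristic equation: x² + x - 42 = 0, which factors as (x - (-7))(x - (6)) = 0.
Roots r₁ = -7, r₂ = 6 (distinct).
General solution: h(n) = A·(-7)^n + B·(6)^n.
From h(0) = -1: A + B = -1.
From h(1) = -2: -7A + 6B = -2.
Solving: A = - \frac{4}{13}, B = - \frac{9}{13}.
So h(n) = - \frac{4 \left(-7\right)^{n}}{13} - \frac{9 \cdot 6^{n}}{13}.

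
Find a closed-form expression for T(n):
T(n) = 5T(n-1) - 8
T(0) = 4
First-order linear non-homogeneous.
Homogeneous solution: T_h(n) = A·(5)^n.
Try constant particular solution T_p = K: K = 5K - 8 ⇒ K = 2.
General: T(n) = A·(5)^n + 2.
Apply T(0) = 4: A + 2 = 4 ⇒ A = 2.
So T(n) = 2 \cdot 5^{n} + 2.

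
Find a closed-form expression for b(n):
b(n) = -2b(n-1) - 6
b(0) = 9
First-order linear non-homogeneous.
Homogeneous solution: b_h(n) = A·(-2)^n.
Try constant particular solution b_p = K: K = -2K - 6 ⇒ K = -2.
General: b(n) = A·(-2)^n - 2.
Apply b(0) = 9: A - 2 = 9 ⇒ A = 11.
So b(n) = 11 \left(-2\right)^{n} - 2.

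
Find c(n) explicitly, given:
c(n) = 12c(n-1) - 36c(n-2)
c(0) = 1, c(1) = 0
Characteristic equation: x² - 12x + 36 = 0, which is (x - (6))².
Repeated root r = 6.
General solution: c(n) = (A + Bn)·(6)^n.
From c(0) = 1: A = 1.
From c(1) = 0: (A + B)·(6) = 0 ⇒ B = -1.
So c(n) = \left(1 - n\right) \cdot (6)^n.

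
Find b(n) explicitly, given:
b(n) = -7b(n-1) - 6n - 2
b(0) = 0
First-order linear with linear forcing.
Homogeneous solution: b_h(n) = A·(-7)^n.
Try particular b_p(n) = pn + q. Substituting:
  pn + q = -7(p(n-1) + q) - 6n - 2.
Matching the n-coefficient: p = -7p - 6 ⇒ p = - \frac{3}{4}.
Matching constants: q = 7p - 7q - 2 ⇒ q = - \frac{29}{32}.
General: b(n) = A·(-7)^n - \frac{3 n}{4} - \frac{29}{32}.
Apply b(0) = 0: A - \frac{29}{32} = 0 ⇒ A = \frac{29}{32}.
So b(n) = \frac{29 \left(-7\right)^{n}}{32} - \frac{3 n}{4} - \frac{29}{32}.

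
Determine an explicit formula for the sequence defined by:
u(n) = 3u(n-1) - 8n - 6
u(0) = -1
First-order linear with linear forcing.
Homogeneous solution: u_h(n) = A·(3)^n.
Try particular u_p(n) = pn + q. Substituting:
  pn + q = 3(p(n-1) + q) - 8n - 6.
Matching the n-coefficient: p = 3p - 8 ⇒ p = 4.
Matching constants: q = -3p + 3q - 6 ⇒ q = 9.
General: u(n) = A·(3)^n + 4 n + 9.
Apply u(0) = -1: A + 9 = -1 ⇒ A = -10.
So u(n) = - 10 \cdot 3^{n} + 4 n + 9.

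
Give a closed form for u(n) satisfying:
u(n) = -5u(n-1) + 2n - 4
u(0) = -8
First-order linear with linear forcing.
Homogeneous solution: u_h(n) = A·(-5)^n.
Try particular u_p(n) = pn + q. Substituting:
  pn + q = -5(p(n-1) + q) + 2n - 4.
Matching the n-coefficient: p = -5p + 2 ⇒ p = \frac{1}{3}.
Matching constants: q = 5p - 5q - 4 ⇒ q = - \frac{7}{18}.
General: u(n) = A·(-5)^n + \frac{n}{3} - \frac{7}{18}.
Apply u(0) = -8: A - \frac{7}{18} = -8 ⇒ A = - \frac{137}{18}.
So u(n) = - \frac{137 \left(-5\right)^{n}}{18} + \frac{n}{3} - \frac{7}{18}.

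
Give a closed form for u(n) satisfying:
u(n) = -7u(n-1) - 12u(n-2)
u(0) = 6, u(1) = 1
Characteristic equation: x² + 7x + 12 = 0, which factors as (x - (-3))(x - (-4)) = 0.
Roots r₁ = -3, r₂ = -4 (distinct).
General solution: u(n) = A·(-3)^n + B·(-4)^n.
From u(0) = 6: A + B = 6.
From u(1) = 1: -3A - 4B = 1.
Solving: A = 25, B = -19.
So u(n) = 25 \left(-3\right)^{n} - 19 \left(-4\right)^{n}.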